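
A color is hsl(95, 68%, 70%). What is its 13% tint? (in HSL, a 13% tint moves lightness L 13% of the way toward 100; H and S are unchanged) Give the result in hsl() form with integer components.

L moves 13% from 70 toward 100: 70 + 3.9 = 73.9 → 74.
H and S are unchanged.

hsl(95, 68%, 74%)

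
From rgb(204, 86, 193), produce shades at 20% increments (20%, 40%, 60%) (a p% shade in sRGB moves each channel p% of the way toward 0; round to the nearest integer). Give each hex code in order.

20%: (204 − 40.8 = 163.2→163, 86 − 17.2 = 68.8→69, 193 − 38.6 = 154.4→154) → #A3459A
40%: (204 − 81.6 = 122.4→122, 86 − 34.4 = 51.6→52, 193 − 77.2 = 115.8→116) → #7A3474
60%: (204 − 122.4 = 81.6→82, 86 − 51.6 = 34.4→34, 193 − 115.8 = 77.2→77) → #52224D

#A3459A, #7A3474, #52224D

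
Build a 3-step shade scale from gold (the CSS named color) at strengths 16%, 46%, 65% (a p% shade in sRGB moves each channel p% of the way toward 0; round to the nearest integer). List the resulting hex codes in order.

CSS gold is rgb(255, 215, 0).
16%: (255 − 40.8 = 214.2→214, 215 − 34.4 = 180.6→181, 0→0) → #D6B500
46%: (255 − 117.3 = 137.7→138, 215 − 98.9 = 116.1→116, 0→0) → #8A7400
65%: (255 − 165.75 = 89.25→89, 215 − 139.75 = 75.25→75, 0→0) → #594B00

#D6B500, #8A7400, #594B00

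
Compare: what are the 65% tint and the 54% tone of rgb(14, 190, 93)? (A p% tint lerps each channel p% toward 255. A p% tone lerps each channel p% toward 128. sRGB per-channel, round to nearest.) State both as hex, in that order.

#abe8c6, #4c9d70

65% tint:
  R: 14 + 156.65 = 170.65 → 171
  G: 190 + 0.65×(255−190) = 190 + 42.25 = 232.25 → 232
  B: 93 + 105.3 = 198.3 → 198
  → #abe8c6
54% tone:
  R: 14 + 0.54×(128−14) = 14 + 61.56 = 75.56 → 76
  G: 190 − 33.48 = 156.52 → 157
  B: 93 + 18.9 = 111.9 → 112
  → #4c9d70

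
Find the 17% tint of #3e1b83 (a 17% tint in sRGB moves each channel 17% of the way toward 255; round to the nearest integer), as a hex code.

#3e1b83 is rgb(62, 27, 131).
A 17% tint moves each channel 17% toward 255:
  R: 62 + 0.17×(255−62) = 62 + 32.81 = 94.81 → 95
  G: 27 + 38.76 = 65.76 → 66
  B: 131 + 0.17×(255−131) = 131 + 21.08 = 152.08 → 152
rgb(95, 66, 152) = #5f4298.

#5f4298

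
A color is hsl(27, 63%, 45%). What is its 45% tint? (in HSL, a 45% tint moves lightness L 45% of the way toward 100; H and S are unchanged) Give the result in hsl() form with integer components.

L moves 45% from 45 toward 100: 45 + 24.75 = 69.75 → 70.
H and S are unchanged.

hsl(27, 63%, 70%)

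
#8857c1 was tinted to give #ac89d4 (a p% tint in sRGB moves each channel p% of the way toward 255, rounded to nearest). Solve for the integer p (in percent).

#8857c1 is rgb(136, 87, 193); #ac89d4 is rgb(172, 137, 212).
On the G channel (widest range): 137 ≈ 87 + (p/100)(255 − 87), so p ≈ 100×(137 − 87)/(255 − 87) = 5000/168 = 29.76.
p = 30 reproduces all three channels after rounding.

30%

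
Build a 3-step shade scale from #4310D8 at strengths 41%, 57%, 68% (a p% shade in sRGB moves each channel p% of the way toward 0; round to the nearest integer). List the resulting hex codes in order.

#4310D8 is rgb(67, 16, 216).
41%: (67 − 27.47 = 39.53→40, 16 − 6.56 = 9.44→9, 216 − 88.56 = 127.44→127) → #28097F
57%: (67 − 38.19 = 28.81→29, 16 − 9.12 = 6.88→7, 216 − 123.12 = 92.88→93) → #1D075D
68%: (67 − 45.56 = 21.44→21, 16 − 10.88 = 5.12→5, 216 − 146.88 = 69.12→69) → #150545

#28097F, #1D075D, #150545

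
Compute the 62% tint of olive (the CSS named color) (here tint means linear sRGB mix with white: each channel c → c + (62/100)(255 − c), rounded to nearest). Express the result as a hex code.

CSS olive is rgb(128, 128, 0).
Per channel, c → c + 0.62(255 − c):
  R: 128 + 78.74 = 206.74 → 207
  G: 128 + 0.62×(255−128) = 128 + 78.74 = 206.74 → 207
  B: 0 + 158.1 = 158.1 → 158
rgb(207, 207, 158) = #CFCF9E.

#CFCF9E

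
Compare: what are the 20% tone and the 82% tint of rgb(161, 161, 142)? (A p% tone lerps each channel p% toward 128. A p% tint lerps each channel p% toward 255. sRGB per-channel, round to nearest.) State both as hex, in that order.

#9a9a8b, #eeeeeb

20% tone:
  R: 161 + 0.2×(128−161) = 161 − 6.6 = 154.4 → 154
  G: 161 − 6.6 = 154.4 → 154
  B: 142 − 2.8 = 139.2 → 139
  → #9a9a8b
82% tint:
  R: 161 + 77.08 = 238.08 → 238
  G: 161 + 0.82×(255−161) = 161 + 77.08 = 238.08 → 238
  B: 142 + 0.82×(255−142) = 142 + 92.66 = 234.66 → 235
  → #eeeeeb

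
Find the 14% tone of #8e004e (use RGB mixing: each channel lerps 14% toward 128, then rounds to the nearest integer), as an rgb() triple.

rgb(140, 18, 85)

#8e004e is rgb(142, 0, 78).
A 14% tone moves each channel 14% toward 128:
  R: 142 + 0.14×(128−142) = 142 − 1.96 = 140.04 → 140
  G: 0 + 0.14×(128−0) = 0 + 17.92 = 17.92 → 18
  B: 78 + 0.14×(128−78) = 78 + 7 = 85 → 85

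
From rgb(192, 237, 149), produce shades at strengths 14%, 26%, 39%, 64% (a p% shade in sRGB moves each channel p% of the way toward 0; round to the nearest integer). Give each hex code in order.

#a5cc80, #8eaf6e, #75915b, #455536

14%: (192 − 26.88 = 165.12→165, 237 − 33.18 = 203.82→204, 149 − 20.86 = 128.14→128) → #a5cc80
26%: (192 − 49.92 = 142.08→142, 237 − 61.62 = 175.38→175, 149 − 38.74 = 110.26→110) → #8eaf6e
39%: (192 − 74.88 = 117.12→117, 237 − 92.43 = 144.57→145, 149 − 58.11 = 90.89→91) → #75915b
64%: (192 − 122.88 = 69.12→69, 237 − 151.68 = 85.32→85, 149 − 95.36 = 53.64→54) → #455536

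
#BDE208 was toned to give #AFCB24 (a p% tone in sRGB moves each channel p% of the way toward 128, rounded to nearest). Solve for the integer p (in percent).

23%

#BDE208 is rgb(189, 226, 8); #AFCB24 is rgb(175, 203, 36).
On the B channel (widest range): 36 ≈ 8 + (p/100)(128 − 8), so p ≈ 100×(36 − 8)/(128 − 8) = 2800/120 = 23.33.
p = 23 reproduces all three channels after rounding.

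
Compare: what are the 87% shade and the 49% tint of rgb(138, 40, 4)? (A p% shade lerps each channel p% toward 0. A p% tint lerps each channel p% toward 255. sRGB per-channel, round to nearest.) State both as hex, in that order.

87% shade:
  R: 138 + 0.87×(0−138) = 138 − 120.06 = 17.94 → 18
  G: 40 + 0.87×(0−40) = 40 − 34.8 = 5.2 → 5
  B: 4 + 0.87×(0−4) = 4 − 3.48 = 0.52 → 1
  → #120501
49% tint:
  R: 138 + 0.49×(255−138) = 138 + 57.33 = 195.33 → 195
  G: 40 + 0.49×(255−40) = 40 + 105.35 = 145.35 → 145
  B: 4 + 122.99 = 126.99 → 127
  → #c3917f

#120501, #c3917f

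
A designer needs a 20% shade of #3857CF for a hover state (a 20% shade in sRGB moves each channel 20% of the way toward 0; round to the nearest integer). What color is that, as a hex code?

#3857CF is rgb(56, 87, 207).
Per channel, c → c + 0.2(0 − c):
  R: 56 + 0.2×(0−56) = 56 − 11.2 = 44.8 → 45
  G: 87 − 17.4 = 69.6 → 70
  B: 207 − 41.4 = 165.6 → 166
rgb(45, 70, 166) = #2D46A6.

#2D46A6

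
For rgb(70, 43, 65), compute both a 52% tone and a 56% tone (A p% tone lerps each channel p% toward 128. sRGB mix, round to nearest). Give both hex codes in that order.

52% tone:
  R: 70 + 30.16 = 100.16 → 100
  G: 43 + 0.52×(128−43) = 43 + 44.2 = 87.2 → 87
  B: 65 + 32.76 = 97.76 → 98
  → #645762
56% tone:
  R: 70 + 32.48 = 102.48 → 102
  G: 43 + 0.56×(128−43) = 43 + 47.6 = 90.6 → 91
  B: 65 + 0.56×(128−65) = 65 + 35.28 = 100.28 → 100
  → #665b64

#645762, #665b64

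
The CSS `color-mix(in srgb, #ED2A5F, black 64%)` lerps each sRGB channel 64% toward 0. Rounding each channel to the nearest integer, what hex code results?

#550F22

#ED2A5F is rgb(237, 42, 95).
Per channel, c → c + 0.64(0 − c):
  R: 237 − 151.68 = 85.32 → 85
  G: 42 + 0.64×(0−42) = 42 − 26.88 = 15.12 → 15
  B: 95 + 0.64×(0−95) = 95 − 60.8 = 34.2 → 34
rgb(85, 15, 34) = #550F22.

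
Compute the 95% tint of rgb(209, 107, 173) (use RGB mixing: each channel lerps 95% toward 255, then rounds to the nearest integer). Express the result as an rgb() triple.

A 95% tint moves each channel 95% toward 255:
  R: 209 + 0.95×(255−209) = 209 + 43.7 = 252.7 → 253
  G: 107 + 0.95×(255−107) = 107 + 140.6 = 247.6 → 248
  B: 173 + 0.95×(255−173) = 173 + 77.9 = 250.9 → 251

rgb(253, 248, 251)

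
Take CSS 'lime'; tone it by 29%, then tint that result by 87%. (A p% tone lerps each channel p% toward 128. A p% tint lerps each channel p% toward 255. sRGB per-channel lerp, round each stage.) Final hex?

CSS lime is rgb(0, 255, 0).
Lerp each channel 29% toward 128:
  R: 0 + 37.12 = 37.12 → 37
  G: 255 + 0.29×(128−255) = 255 − 36.83 = 218.17 → 218
  B: 0 + 37.12 = 37.12 → 37
After the tone: rgb(37, 218, 37) = #25DA25.
Per channel, c → c + 0.87(255 − c):
  R: 37 + 0.87×(255−37) = 37 + 189.66 = 226.66 → 227
  G: 218 + 32.19 = 250.19 → 250
  B: 37 + 189.66 = 226.66 → 227
rgb(227, 250, 227) = #E3FAE3.

#E3FAE3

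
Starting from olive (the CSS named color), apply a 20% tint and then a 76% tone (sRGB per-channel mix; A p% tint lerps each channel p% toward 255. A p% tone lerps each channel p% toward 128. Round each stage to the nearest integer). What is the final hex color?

#86866E

CSS olive is rgb(128, 128, 0).
Per channel, c → c + 0.2(255 − c):
  R: 128 + 0.2×(255−128) = 128 + 25.4 = 153.4 → 153
  G: 128 + 0.2×(255−128) = 128 + 25.4 = 153.4 → 153
  B: 0 + 0.2×(255−0) = 0 + 51 = 51 → 51
After the tint: rgb(153, 153, 51) = #999933.
A 76% tone moves each channel 76% toward 128:
  R: 153 + 0.76×(128−153) = 153 − 19 = 134 → 134
  G: 153 − 19 = 134 → 134
  B: 51 + 0.76×(128−51) = 51 + 58.52 = 109.52 → 110
rgb(134, 134, 110) = #86866E.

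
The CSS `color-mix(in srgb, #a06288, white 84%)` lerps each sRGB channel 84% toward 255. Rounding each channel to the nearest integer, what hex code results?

#f0e6ec

#a06288 is rgb(160, 98, 136).
Lerp each channel 84% toward 255:
  R: 160 + 0.84×(255−160) = 160 + 79.8 = 239.8 → 240
  G: 98 + 131.88 = 229.88 → 230
  B: 136 + 0.84×(255−136) = 136 + 99.96 = 235.96 → 236
rgb(240, 230, 236) = #f0e6ec.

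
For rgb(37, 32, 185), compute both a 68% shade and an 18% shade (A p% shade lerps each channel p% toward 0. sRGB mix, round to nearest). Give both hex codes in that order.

68% shade:
  R: 37 + 0.68×(0−37) = 37 − 25.16 = 11.84 → 12
  G: 32 + 0.68×(0−32) = 32 − 21.76 = 10.24 → 10
  B: 185 + 0.68×(0−185) = 185 − 125.8 = 59.2 → 59
  → #0C0A3B
18% shade:
  R: 37 − 6.66 = 30.34 → 30
  G: 32 − 5.76 = 26.24 → 26
  B: 185 + 0.18×(0−185) = 185 − 33.3 = 151.7 → 152
  → #1E1A98

#0C0A3B, #1E1A98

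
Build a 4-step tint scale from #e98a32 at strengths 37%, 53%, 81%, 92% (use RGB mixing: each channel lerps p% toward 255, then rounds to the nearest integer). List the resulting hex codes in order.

#f1b57e, #f5c89f, #fbe9d8, #fdf6ef

#e98a32 is rgb(233, 138, 50).
37%: (233 + 8.14 = 241.14→241, 138 + 43.29 = 181.29→181, 50 + 75.85 = 125.85→126) → #f1b57e
53%: (233 + 11.66 = 244.66→245, 138 + 62.01 = 200.01→200, 50 + 108.65 = 158.65→159) → #f5c89f
81%: (233 + 17.82 = 250.82→251, 138 + 94.77 = 232.77→233, 50 + 166.05 = 216.05→216) → #fbe9d8
92%: (233 + 20.24 = 253.24→253, 138 + 107.64 = 245.64→246, 50 + 188.6 = 238.6→239) → #fdf6ef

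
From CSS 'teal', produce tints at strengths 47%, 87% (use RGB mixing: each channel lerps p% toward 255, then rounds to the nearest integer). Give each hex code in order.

#78BCBC, #DEEEEE

CSS teal is rgb(0, 128, 128).
47%: (0 + 119.85 = 119.85→120, 128 + 59.69 = 187.69→188, 128 + 59.69 = 187.69→188) → #78BCBC
87%: (0 + 221.85 = 221.85→222, 128 + 110.49 = 238.49→238, 128 + 110.49 = 238.49→238) → #DEEEEE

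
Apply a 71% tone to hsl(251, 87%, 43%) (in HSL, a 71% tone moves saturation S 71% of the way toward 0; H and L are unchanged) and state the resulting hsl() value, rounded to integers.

hsl(251, 25%, 43%)

S moves 71% from 87 toward 0: 87 − 61.77 = 25.23 → 25.
H and L are unchanged.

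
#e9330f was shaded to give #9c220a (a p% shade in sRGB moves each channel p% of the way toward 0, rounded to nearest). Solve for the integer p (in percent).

33%

#e9330f is rgb(233, 51, 15); #9c220a is rgb(156, 34, 10).
On the R channel (widest range): 156 ≈ 233 + (p/100)(0 − 233), so p ≈ 100×(156 − 233)/(0 − 233) = -7700/-233 = 33.05.
p = 33 reproduces all three channels after rounding.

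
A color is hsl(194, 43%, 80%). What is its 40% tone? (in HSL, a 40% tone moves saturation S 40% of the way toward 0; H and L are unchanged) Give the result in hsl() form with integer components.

S moves 40% from 43 toward 0: 43 − 17.2 = 25.8 → 26.
H and L are unchanged.

hsl(194, 26%, 80%)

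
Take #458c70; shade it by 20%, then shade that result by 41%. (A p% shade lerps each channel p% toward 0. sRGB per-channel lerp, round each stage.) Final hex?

#204235

#458c70 is rgb(69, 140, 112).
Per channel, c → c + 0.2(0 − c):
  R: 69 + 0.2×(0−69) = 69 − 13.8 = 55.2 → 55
  G: 140 − 28 = 112 → 112
  B: 112 + 0.2×(0−112) = 112 − 22.4 = 89.6 → 90
After the shade: rgb(55, 112, 90) = #37705a.
Per channel, c → c + 0.41(0 − c):
  R: 55 + 0.41×(0−55) = 55 − 22.55 = 32.45 → 32
  G: 112 + 0.41×(0−112) = 112 − 45.92 = 66.08 → 66
  B: 90 − 36.9 = 53.1 → 53
rgb(32, 66, 53) = #204235.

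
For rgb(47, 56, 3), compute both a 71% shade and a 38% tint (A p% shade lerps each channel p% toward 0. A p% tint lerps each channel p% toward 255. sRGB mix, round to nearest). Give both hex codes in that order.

#0E1001, #7E8463

71% shade:
  R: 47 + 0.71×(0−47) = 47 − 33.37 = 13.63 → 14
  G: 56 + 0.71×(0−56) = 56 − 39.76 = 16.24 → 16
  B: 3 − 2.13 = 0.87 → 1
  → #0E1001
38% tint:
  R: 47 + 0.38×(255−47) = 47 + 79.04 = 126.04 → 126
  G: 56 + 75.62 = 131.62 → 132
  B: 3 + 0.38×(255−3) = 3 + 95.76 = 98.76 → 99
  → #7E8463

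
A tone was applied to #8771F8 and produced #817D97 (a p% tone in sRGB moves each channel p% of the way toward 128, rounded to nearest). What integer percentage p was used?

#8771F8 is rgb(135, 113, 248); #817D97 is rgb(129, 125, 151).
On the B channel (widest range): 151 ≈ 248 + (p/100)(128 − 248), so p ≈ 100×(151 − 248)/(128 − 248) = -9700/-120 = 80.83.
p = 81 reproduces all three channels after rounding.

81%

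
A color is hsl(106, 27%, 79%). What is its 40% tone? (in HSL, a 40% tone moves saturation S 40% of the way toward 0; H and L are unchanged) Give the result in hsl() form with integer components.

hsl(106, 16%, 79%)

S moves 40% from 27 toward 0: 27 − 10.8 = 16.2 → 16.
H and L are unchanged.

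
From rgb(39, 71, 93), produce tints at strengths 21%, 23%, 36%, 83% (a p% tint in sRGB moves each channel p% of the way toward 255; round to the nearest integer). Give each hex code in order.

#546E7F, #597182, #758997, #DAE0E3

21%: (39 + 45.36 = 84.36→84, 71 + 38.64 = 109.64→110, 93 + 34.02 = 127.02→127) → #546E7F
23%: (39 + 49.68 = 88.68→89, 71 + 42.32 = 113.32→113, 93 + 37.26 = 130.26→130) → #597182
36%: (39 + 77.76 = 116.76→117, 71 + 66.24 = 137.24→137, 93 + 58.32 = 151.32→151) → #758997
83%: (39 + 179.28 = 218.28→218, 71 + 152.72 = 223.72→224, 93 + 134.46 = 227.46→227) → #DAE0E3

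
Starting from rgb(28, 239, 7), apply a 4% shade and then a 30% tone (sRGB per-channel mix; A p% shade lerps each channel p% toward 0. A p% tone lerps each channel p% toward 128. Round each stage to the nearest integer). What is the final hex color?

#39C72B

Lerp each channel 4% toward 0:
  R: 28 + 0.04×(0−28) = 28 − 1.12 = 26.88 → 27
  G: 239 − 9.56 = 229.44 → 229
  B: 7 − 0.28 = 6.72 → 7
After the shade: rgb(27, 229, 7) = #1BE507.
Per channel, c → c + 0.3(128 − c):
  R: 27 + 0.3×(128−27) = 27 + 30.3 = 57.3 → 57
  G: 229 − 30.3 = 198.7 → 199
  B: 7 + 36.3 = 43.3 → 43
rgb(57, 199, 43) = #39C72B.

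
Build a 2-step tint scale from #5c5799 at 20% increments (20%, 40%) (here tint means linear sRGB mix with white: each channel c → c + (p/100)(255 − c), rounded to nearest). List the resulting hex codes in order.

#7d79ad, #9d9ac2

#5c5799 is rgb(92, 87, 153).
20%: (92 + 32.6 = 124.6→125, 87 + 33.6 = 120.6→121, 153 + 20.4 = 173.4→173) → #7d79ad
40%: (92 + 65.2 = 157.2→157, 87 + 67.2 = 154.2→154, 153 + 40.8 = 193.8→194) → #9d9ac2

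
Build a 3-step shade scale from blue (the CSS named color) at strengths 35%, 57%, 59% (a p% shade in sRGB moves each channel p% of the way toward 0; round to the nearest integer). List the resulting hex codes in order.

CSS blue is rgb(0, 0, 255).
35%: (0→0, 0→0, 255 − 89.25 = 165.75→166) → #0000a6
57%: (0→0, 0→0, 255 − 145.35 = 109.65→110) → #00006e
59%: (0→0, 0→0, 255 − 150.45 = 104.55→105) → #000069

#0000a6, #00006e, #000069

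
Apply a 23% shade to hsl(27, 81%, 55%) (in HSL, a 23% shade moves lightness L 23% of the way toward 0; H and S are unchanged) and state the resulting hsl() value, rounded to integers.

L moves 23% from 55 toward 0: 55 − 12.65 = 42.35 → 42.
H and S are unchanged.

hsl(27, 81%, 42%)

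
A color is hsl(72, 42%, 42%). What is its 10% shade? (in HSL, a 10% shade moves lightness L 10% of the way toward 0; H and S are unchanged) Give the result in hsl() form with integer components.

L moves 10% from 42 toward 0: 42 − 4.2 = 37.8 → 38.
H and S are unchanged.

hsl(72, 42%, 38%)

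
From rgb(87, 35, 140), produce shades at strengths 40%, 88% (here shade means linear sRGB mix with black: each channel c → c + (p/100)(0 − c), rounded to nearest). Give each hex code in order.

40%: (87 − 34.8 = 52.2→52, 35 − 14 = 21→21, 140 − 56 = 84→84) → #341554
88%: (87 − 76.56 = 10.44→10, 35 − 30.8 = 4.2→4, 140 − 123.2 = 16.8→17) → #0A0411

#341554, #0A0411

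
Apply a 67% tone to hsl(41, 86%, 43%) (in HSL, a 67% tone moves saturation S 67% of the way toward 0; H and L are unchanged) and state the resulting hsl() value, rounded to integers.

hsl(41, 28%, 43%)

S moves 67% from 86 toward 0: 86 − 57.62 = 28.38 → 28.
H and L are unchanged.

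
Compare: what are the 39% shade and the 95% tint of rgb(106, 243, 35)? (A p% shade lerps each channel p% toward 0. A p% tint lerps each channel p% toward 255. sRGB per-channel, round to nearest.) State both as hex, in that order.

39% shade:
  R: 106 + 0.39×(0−106) = 106 − 41.34 = 64.66 → 65
  G: 243 − 94.77 = 148.23 → 148
  B: 35 + 0.39×(0−35) = 35 − 13.65 = 21.35 → 21
  → #419415
95% tint:
  R: 106 + 141.55 = 247.55 → 248
  G: 243 + 11.4 = 254.4 → 254
  B: 35 + 0.95×(255−35) = 35 + 209 = 244 → 244
  → #F8FEF4

#419415, #F8FEF4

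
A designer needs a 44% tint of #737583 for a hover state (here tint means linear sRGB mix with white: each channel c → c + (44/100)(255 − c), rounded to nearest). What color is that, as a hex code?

#737583 is rgb(115, 117, 131).
Per channel, c → c + 0.44(255 − c):
  R: 115 + 0.44×(255−115) = 115 + 61.6 = 176.6 → 177
  G: 117 + 0.44×(255−117) = 117 + 60.72 = 177.72 → 178
  B: 131 + 0.44×(255−131) = 131 + 54.56 = 185.56 → 186
rgb(177, 178, 186) = #b1b2ba.

#b1b2ba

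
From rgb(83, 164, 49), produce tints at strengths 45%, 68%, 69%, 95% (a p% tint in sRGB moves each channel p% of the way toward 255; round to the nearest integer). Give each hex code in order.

45%: (83 + 77.4 = 160.4→160, 164 + 40.95 = 204.95→205, 49 + 92.7 = 141.7→142) → #A0CD8E
68%: (83 + 116.96 = 199.96→200, 164 + 61.88 = 225.88→226, 49 + 140.08 = 189.08→189) → #C8E2BD
69%: (83 + 118.68 = 201.68→202, 164 + 62.79 = 226.79→227, 49 + 142.14 = 191.14→191) → #CAE3BF
95%: (83 + 163.4 = 246.4→246, 164 + 86.45 = 250.45→250, 49 + 195.7 = 244.7→245) → #F6FAF5

#A0CD8E, #C8E2BD, #CAE3BF, #F6FAF5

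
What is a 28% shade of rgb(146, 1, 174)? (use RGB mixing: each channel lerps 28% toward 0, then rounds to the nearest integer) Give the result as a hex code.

Per channel, c → c + 0.28(0 − c):
  R: 146 − 40.88 = 105.12 → 105
  G: 1 + 0.28×(0−1) = 1 − 0.28 = 0.72 → 1
  B: 174 + 0.28×(0−174) = 174 − 48.72 = 125.28 → 125
rgb(105, 1, 125) = #69017d.

#69017d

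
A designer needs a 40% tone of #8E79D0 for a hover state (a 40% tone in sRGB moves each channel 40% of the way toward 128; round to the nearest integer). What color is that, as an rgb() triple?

rgb(136, 124, 176)

#8E79D0 is rgb(142, 121, 208).
A 40% tone moves each channel 40% toward 128:
  R: 142 − 5.6 = 136.4 → 136
  G: 121 + 0.4×(128−121) = 121 + 2.8 = 123.8 → 124
  B: 208 − 32 = 176 → 176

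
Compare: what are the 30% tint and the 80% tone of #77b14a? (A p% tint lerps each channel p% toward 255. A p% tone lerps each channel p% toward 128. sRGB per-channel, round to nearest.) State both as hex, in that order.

#77b14a is rgb(119, 177, 74).
30% tint:
  R: 119 + 40.8 = 159.8 → 160
  G: 177 + 0.3×(255−177) = 177 + 23.4 = 200.4 → 200
  B: 74 + 0.3×(255−74) = 74 + 54.3 = 128.3 → 128
  → #a0c880
80% tone:
  R: 119 + 0.8×(128−119) = 119 + 7.2 = 126.2 → 126
  G: 177 − 39.2 = 137.8 → 138
  B: 74 + 0.8×(128−74) = 74 + 43.2 = 117.2 → 117
  → #7e8a75

#a0c880, #7e8a75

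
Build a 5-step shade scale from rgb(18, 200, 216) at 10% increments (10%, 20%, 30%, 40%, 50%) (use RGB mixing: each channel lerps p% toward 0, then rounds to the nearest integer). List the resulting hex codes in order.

10%: (18 − 1.8 = 16.2→16, 200 − 20 = 180→180, 216 − 21.6 = 194.4→194) → #10B4C2
20%: (18 − 3.6 = 14.4→14, 200 − 40 = 160→160, 216 − 43.2 = 172.8→173) → #0EA0AD
30%: (18 − 5.4 = 12.6→13, 200 − 60 = 140→140, 216 − 64.8 = 151.2→151) → #0D8C97
40%: (18 − 7.2 = 10.8→11, 200 − 80 = 120→120, 216 − 86.4 = 129.6→130) → #0B7882
50%: (18 − 9 = 9→9, 200 − 100 = 100→100, 216 − 108 = 108→108) → #09646C

#10B4C2, #0EA0AD, #0D8C97, #0B7882, #09646C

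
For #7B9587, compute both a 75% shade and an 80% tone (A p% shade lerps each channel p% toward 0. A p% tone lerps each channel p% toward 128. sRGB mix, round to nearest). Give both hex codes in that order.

#1F2522, #7F8481

#7B9587 is rgb(123, 149, 135).
75% shade:
  R: 123 − 92.25 = 30.75 → 31
  G: 149 + 0.75×(0−149) = 149 − 111.75 = 37.25 → 37
  B: 135 + 0.75×(0−135) = 135 − 101.25 = 33.75 → 34
  → #1F2522
80% tone:
  R: 123 + 0.8×(128−123) = 123 + 4 = 127 → 127
  G: 149 + 0.8×(128−149) = 149 − 16.8 = 132.2 → 132
  B: 135 − 5.6 = 129.4 → 129
  → #7F8481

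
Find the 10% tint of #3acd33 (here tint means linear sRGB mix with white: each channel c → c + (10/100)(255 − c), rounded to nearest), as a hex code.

#3acd33 is rgb(58, 205, 51).
Per channel, c → c + 0.1(255 − c):
  R: 58 + 19.7 = 77.7 → 78
  G: 205 + 5 = 210 → 210
  B: 51 + 0.1×(255−51) = 51 + 20.4 = 71.4 → 71
rgb(78, 210, 71) = #4ed247.

#4ed247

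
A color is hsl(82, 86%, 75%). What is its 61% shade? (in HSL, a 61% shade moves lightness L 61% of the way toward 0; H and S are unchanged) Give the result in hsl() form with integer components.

L moves 61% from 75 toward 0: 75 − 45.75 = 29.25 → 29.
H and S are unchanged.

hsl(82, 86%, 29%)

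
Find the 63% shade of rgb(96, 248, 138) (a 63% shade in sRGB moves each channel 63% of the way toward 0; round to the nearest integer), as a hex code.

#245C33

A 63% shade moves each channel 63% toward 0:
  R: 96 + 0.63×(0−96) = 96 − 60.48 = 35.52 → 36
  G: 248 − 156.24 = 91.76 → 92
  B: 138 + 0.63×(0−138) = 138 − 86.94 = 51.06 → 51
rgb(36, 92, 51) = #245C33.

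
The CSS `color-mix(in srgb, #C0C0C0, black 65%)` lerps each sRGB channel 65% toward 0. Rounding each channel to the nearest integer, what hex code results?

#C0C0C0 is rgb(192, 192, 192).
A 65% shade moves each channel 65% toward 0:
  R: 192 + 0.65×(0−192) = 192 − 124.8 = 67.2 → 67
  G: 192 + 0.65×(0−192) = 192 − 124.8 = 67.2 → 67
  B: 192 − 124.8 = 67.2 → 67
rgb(67, 67, 67) = #434343.

#434343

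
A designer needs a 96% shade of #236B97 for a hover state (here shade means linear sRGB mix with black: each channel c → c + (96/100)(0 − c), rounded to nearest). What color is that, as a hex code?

#010406

#236B97 is rgb(35, 107, 151).
A 96% shade moves each channel 96% toward 0:
  R: 35 + 0.96×(0−35) = 35 − 33.6 = 1.4 → 1
  G: 107 + 0.96×(0−107) = 107 − 102.72 = 4.28 → 4
  B: 151 + 0.96×(0−151) = 151 − 144.96 = 6.04 → 6
rgb(1, 4, 6) = #010406.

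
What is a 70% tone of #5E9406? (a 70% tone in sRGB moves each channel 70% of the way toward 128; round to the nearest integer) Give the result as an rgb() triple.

rgb(118, 134, 91)

#5E9406 is rgb(94, 148, 6).
Per channel, c → c + 0.7(128 − c):
  R: 94 + 23.8 = 117.8 → 118
  G: 148 − 14 = 134 → 134
  B: 6 + 0.7×(128−6) = 6 + 85.4 = 91.4 → 91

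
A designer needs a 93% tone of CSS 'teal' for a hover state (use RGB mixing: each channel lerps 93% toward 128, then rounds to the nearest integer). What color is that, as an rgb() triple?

rgb(119, 128, 128)

CSS teal is rgb(0, 128, 128).
Lerp each channel 93% toward 128:
  R: 0 + 119.04 = 119.04 → 119
  G: 128 + 0 = 128 → 128
  B: 128 + 0.93×(128−128) = 128 + 0 = 128 → 128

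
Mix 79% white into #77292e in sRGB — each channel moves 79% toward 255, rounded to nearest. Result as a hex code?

#77292e is rgb(119, 41, 46).
Lerp each channel 79% toward 255:
  R: 119 + 0.79×(255−119) = 119 + 107.44 = 226.44 → 226
  G: 41 + 169.06 = 210.06 → 210
  B: 46 + 0.79×(255−46) = 46 + 165.11 = 211.11 → 211
rgb(226, 210, 211) = #e2d2d3.

#e2d2d3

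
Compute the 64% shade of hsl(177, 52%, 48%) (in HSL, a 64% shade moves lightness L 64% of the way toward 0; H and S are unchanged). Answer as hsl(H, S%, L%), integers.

hsl(177, 52%, 17%)

L moves 64% from 48 toward 0: 48 − 30.72 = 17.28 → 17.
H and S are unchanged.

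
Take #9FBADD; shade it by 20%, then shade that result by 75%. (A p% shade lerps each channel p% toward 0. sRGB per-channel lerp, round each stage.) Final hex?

#9FBADD is rgb(159, 186, 221).
Per channel, c → c + 0.2(0 − c):
  R: 159 − 31.8 = 127.2 → 127
  G: 186 − 37.2 = 148.8 → 149
  B: 221 + 0.2×(0−221) = 221 − 44.2 = 176.8 → 177
After the shade: rgb(127, 149, 177) = #7F95B1.
A 75% shade moves each channel 75% toward 0:
  R: 127 + 0.75×(0−127) = 127 − 95.25 = 31.75 → 32
  G: 149 − 111.75 = 37.25 → 37
  B: 177 − 132.75 = 44.25 → 44
rgb(32, 37, 44) = #20252C.

#20252C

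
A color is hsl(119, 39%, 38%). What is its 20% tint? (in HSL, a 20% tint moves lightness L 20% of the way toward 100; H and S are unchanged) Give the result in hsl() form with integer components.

hsl(119, 39%, 50%)

L moves 20% from 38 toward 100: 38 + 12.4 = 50.4 → 50.
H and S are unchanged.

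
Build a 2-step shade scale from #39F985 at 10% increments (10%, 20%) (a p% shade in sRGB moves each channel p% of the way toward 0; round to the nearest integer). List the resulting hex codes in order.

#33E078, #2EC76A

#39F985 is rgb(57, 249, 133).
10%: (57 − 5.7 = 51.3→51, 249 − 24.9 = 224.1→224, 133 − 13.3 = 119.7→120) → #33E078
20%: (57 − 11.4 = 45.6→46, 249 − 49.8 = 199.2→199, 133 − 26.6 = 106.4→106) → #2EC76A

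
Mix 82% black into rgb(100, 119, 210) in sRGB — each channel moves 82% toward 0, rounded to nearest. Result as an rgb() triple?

Lerp each channel 82% toward 0:
  R: 100 + 0.82×(0−100) = 100 − 82 = 18 → 18
  G: 119 − 97.58 = 21.42 → 21
  B: 210 − 172.2 = 37.8 → 38

rgb(18, 21, 38)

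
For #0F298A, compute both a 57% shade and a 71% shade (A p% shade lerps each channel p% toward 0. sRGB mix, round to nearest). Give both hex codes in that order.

#06123B, #040C28

#0F298A is rgb(15, 41, 138).
57% shade:
  R: 15 − 8.55 = 6.45 → 6
  G: 41 + 0.57×(0−41) = 41 − 23.37 = 17.63 → 18
  B: 138 + 0.57×(0−138) = 138 − 78.66 = 59.34 → 59
  → #06123B
71% shade:
  R: 15 + 0.71×(0−15) = 15 − 10.65 = 4.35 → 4
  G: 41 − 29.11 = 11.89 → 12
  B: 138 + 0.71×(0−138) = 138 − 97.98 = 40.02 → 40
  → #040C28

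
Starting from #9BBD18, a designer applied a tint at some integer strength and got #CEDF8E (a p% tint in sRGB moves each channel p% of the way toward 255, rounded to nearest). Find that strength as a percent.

51%

#9BBD18 is rgb(155, 189, 24); #CEDF8E is rgb(206, 223, 142).
On the B channel (widest range): 142 ≈ 24 + (p/100)(255 − 24), so p ≈ 100×(142 − 24)/(255 − 24) = 11800/231 = 51.08.
p = 51 reproduces all three channels after rounding.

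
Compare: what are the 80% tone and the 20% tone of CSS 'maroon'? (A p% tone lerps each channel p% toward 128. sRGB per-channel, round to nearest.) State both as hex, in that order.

CSS maroon is rgb(128, 0, 0).
80% tone:
  R: 128 + 0.8×(128−128) = 128 + 0 = 128 → 128
  G: 0 + 102.4 = 102.4 → 102
  B: 0 + 102.4 = 102.4 → 102
  → #806666
20% tone:
  R: 128 + 0.2×(128−128) = 128 + 0 = 128 → 128
  G: 0 + 0.2×(128−0) = 0 + 25.6 = 25.6 → 26
  B: 0 + 0.2×(128−0) = 0 + 25.6 = 25.6 → 26
  → #801a1a

#806666, #801a1a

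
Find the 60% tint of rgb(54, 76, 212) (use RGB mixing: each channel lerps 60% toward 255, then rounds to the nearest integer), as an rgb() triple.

rgb(175, 183, 238)

Lerp each channel 60% toward 255:
  R: 54 + 0.6×(255−54) = 54 + 120.6 = 174.6 → 175
  G: 76 + 0.6×(255−76) = 76 + 107.4 = 183.4 → 183
  B: 212 + 0.6×(255−212) = 212 + 25.8 = 237.8 → 238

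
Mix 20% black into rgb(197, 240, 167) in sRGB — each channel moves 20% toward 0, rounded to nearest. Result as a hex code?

#9EC086

A 20% shade moves each channel 20% toward 0:
  R: 197 + 0.2×(0−197) = 197 − 39.4 = 157.6 → 158
  G: 240 + 0.2×(0−240) = 240 − 48 = 192 → 192
  B: 167 + 0.2×(0−167) = 167 − 33.4 = 133.6 → 134
rgb(158, 192, 134) = #9EC086.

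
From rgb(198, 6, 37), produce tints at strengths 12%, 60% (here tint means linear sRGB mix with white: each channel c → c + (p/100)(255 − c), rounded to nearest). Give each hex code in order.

#CD243F, #E89BA8

12%: (198 + 6.84 = 204.84→205, 6 + 29.88 = 35.88→36, 37 + 26.16 = 63.16→63) → #CD243F
60%: (198 + 34.2 = 232.2→232, 6 + 149.4 = 155.4→155, 37 + 130.8 = 167.8→168) → #E89BA8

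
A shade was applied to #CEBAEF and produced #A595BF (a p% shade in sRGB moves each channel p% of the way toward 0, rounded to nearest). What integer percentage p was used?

#CEBAEF is rgb(206, 186, 239); #A595BF is rgb(165, 149, 191).
On the B channel (widest range): 191 ≈ 239 + (p/100)(0 − 239), so p ≈ 100×(191 − 239)/(0 − 239) = -4800/-239 = 20.08.
p = 20 reproduces all three channels after rounding.

20%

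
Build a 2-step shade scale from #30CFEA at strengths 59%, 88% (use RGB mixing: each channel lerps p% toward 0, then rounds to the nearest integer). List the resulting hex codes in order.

#145560, #06191C

#30CFEA is rgb(48, 207, 234).
59%: (48 − 28.32 = 19.68→20, 207 − 122.13 = 84.87→85, 234 − 138.06 = 95.94→96) → #145560
88%: (48 − 42.24 = 5.76→6, 207 − 182.16 = 24.84→25, 234 − 205.92 = 28.08→28) → #06191C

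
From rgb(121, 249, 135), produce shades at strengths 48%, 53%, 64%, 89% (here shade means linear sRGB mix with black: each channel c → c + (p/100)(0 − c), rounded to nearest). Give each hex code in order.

#3F8146, #39753F, #2C5A31, #0D1B0F

48%: (121 − 58.08 = 62.92→63, 249 − 119.52 = 129.48→129, 135 − 64.8 = 70.2→70) → #3F8146
53%: (121 − 64.13 = 56.87→57, 249 − 131.97 = 117.03→117, 135 − 71.55 = 63.45→63) → #39753F
64%: (121 − 77.44 = 43.56→44, 249 − 159.36 = 89.64→90, 135 − 86.4 = 48.6→49) → #2C5A31
89%: (121 − 107.69 = 13.31→13, 249 − 221.61 = 27.39→27, 135 − 120.15 = 14.85→15) → #0D1B0F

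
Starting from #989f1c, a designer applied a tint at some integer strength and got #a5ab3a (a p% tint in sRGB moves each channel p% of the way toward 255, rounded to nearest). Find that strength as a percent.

13%

#989f1c is rgb(152, 159, 28); #a5ab3a is rgb(165, 171, 58).
On the B channel (widest range): 58 ≈ 28 + (p/100)(255 − 28), so p ≈ 100×(58 − 28)/(255 − 28) = 3000/227 = 13.22.
p = 13 reproduces all three channels after rounding.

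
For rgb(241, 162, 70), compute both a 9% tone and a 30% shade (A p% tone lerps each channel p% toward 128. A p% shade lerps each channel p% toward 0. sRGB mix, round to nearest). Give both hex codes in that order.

#E79F4B, #A97131

9% tone:
  R: 241 + 0.09×(128−241) = 241 − 10.17 = 230.83 → 231
  G: 162 − 3.06 = 158.94 → 159
  B: 70 + 0.09×(128−70) = 70 + 5.22 = 75.22 → 75
  → #E79F4B
30% shade:
  R: 241 − 72.3 = 168.7 → 169
  G: 162 + 0.3×(0−162) = 162 − 48.6 = 113.4 → 113
  B: 70 + 0.3×(0−70) = 70 − 21 = 49 → 49
  → #A97131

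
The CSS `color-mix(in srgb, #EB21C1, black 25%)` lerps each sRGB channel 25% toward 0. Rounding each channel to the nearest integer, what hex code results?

#B01991

#EB21C1 is rgb(235, 33, 193).
Lerp each channel 25% toward 0:
  R: 235 + 0.25×(0−235) = 235 − 58.75 = 176.25 → 176
  G: 33 − 8.25 = 24.75 → 25
  B: 193 + 0.25×(0−193) = 193 − 48.25 = 144.75 → 145
rgb(176, 25, 145) = #B01991.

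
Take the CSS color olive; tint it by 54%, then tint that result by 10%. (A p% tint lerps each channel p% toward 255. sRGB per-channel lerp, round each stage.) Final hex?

CSS olive is rgb(128, 128, 0).
Lerp each channel 54% toward 255:
  R: 128 + 0.54×(255−128) = 128 + 68.58 = 196.58 → 197
  G: 128 + 68.58 = 196.58 → 197
  B: 0 + 137.7 = 137.7 → 138
After the tint: rgb(197, 197, 138) = #c5c58a.
A 10% tint moves each channel 10% toward 255:
  R: 197 + 0.1×(255−197) = 197 + 5.8 = 202.8 → 203
  G: 197 + 0.1×(255−197) = 197 + 5.8 = 202.8 → 203
  B: 138 + 0.1×(255−138) = 138 + 11.7 = 149.7 → 150
rgb(203, 203, 150) = #cbcb96.

#cbcb96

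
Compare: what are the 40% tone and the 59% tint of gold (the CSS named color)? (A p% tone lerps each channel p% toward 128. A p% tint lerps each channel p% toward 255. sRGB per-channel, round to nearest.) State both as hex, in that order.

CSS gold is rgb(255, 215, 0).
40% tone:
  R: 255 + 0.4×(128−255) = 255 − 50.8 = 204.2 → 204
  G: 215 − 34.8 = 180.2 → 180
  B: 0 + 51.2 = 51.2 → 51
  → #CCB433
59% tint:
  R: 255 + 0 = 255 → 255
  G: 215 + 0.59×(255−215) = 215 + 23.6 = 238.6 → 239
  B: 0 + 150.45 = 150.45 → 150
  → #FFEF96

#CCB433, #FFEF96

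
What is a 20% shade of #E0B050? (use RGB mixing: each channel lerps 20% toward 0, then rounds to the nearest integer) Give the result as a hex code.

#B38D40

#E0B050 is rgb(224, 176, 80).
Lerp each channel 20% toward 0:
  R: 224 + 0.2×(0−224) = 224 − 44.8 = 179.2 → 179
  G: 176 + 0.2×(0−176) = 176 − 35.2 = 140.8 → 141
  B: 80 + 0.2×(0−80) = 80 − 16 = 64 → 64
rgb(179, 141, 64) = #B38D40.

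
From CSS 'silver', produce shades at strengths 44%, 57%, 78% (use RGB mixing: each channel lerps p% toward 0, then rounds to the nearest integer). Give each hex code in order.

CSS silver is rgb(192, 192, 192).
44%: (192 − 84.48 = 107.52→108, 192 − 84.48 = 107.52→108, 192 − 84.48 = 107.52→108) → #6C6C6C
57%: (192 − 109.44 = 82.56→83, 192 − 109.44 = 82.56→83, 192 − 109.44 = 82.56→83) → #535353
78%: (192 − 149.76 = 42.24→42, 192 − 149.76 = 42.24→42, 192 − 149.76 = 42.24→42) → #2A2A2A

#6C6C6C, #535353, #2A2A2A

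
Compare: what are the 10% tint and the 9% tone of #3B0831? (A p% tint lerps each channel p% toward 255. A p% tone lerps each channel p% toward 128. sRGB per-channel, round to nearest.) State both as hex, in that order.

#3B0831 is rgb(59, 8, 49).
10% tint:
  R: 59 + 0.1×(255−59) = 59 + 19.6 = 78.6 → 79
  G: 8 + 0.1×(255−8) = 8 + 24.7 = 32.7 → 33
  B: 49 + 20.6 = 69.6 → 70
  → #4F2146
9% tone:
  R: 59 + 6.21 = 65.21 → 65
  G: 8 + 10.8 = 18.8 → 19
  B: 49 + 0.09×(128−49) = 49 + 7.11 = 56.11 → 56
  → #411338

#4F2146, #411338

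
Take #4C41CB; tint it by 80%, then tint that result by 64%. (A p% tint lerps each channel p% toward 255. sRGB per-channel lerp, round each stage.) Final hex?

#F2F1FB

#4C41CB is rgb(76, 65, 203).
Per channel, c → c + 0.8(255 − c):
  R: 76 + 143.2 = 219.2 → 219
  G: 65 + 0.8×(255−65) = 65 + 152 = 217 → 217
  B: 203 + 41.6 = 244.6 → 245
After the tint: rgb(219, 217, 245) = #DBD9F5.
A 64% tint moves each channel 64% toward 255:
  R: 219 + 0.64×(255−219) = 219 + 23.04 = 242.04 → 242
  G: 217 + 24.32 = 241.32 → 241
  B: 245 + 0.64×(255−245) = 245 + 6.4 = 251.4 → 251
rgb(242, 241, 251) = #F2F1FB.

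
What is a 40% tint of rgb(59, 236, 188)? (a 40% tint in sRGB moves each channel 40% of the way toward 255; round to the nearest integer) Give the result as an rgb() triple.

rgb(137, 244, 215)

A 40% tint moves each channel 40% toward 255:
  R: 59 + 0.4×(255−59) = 59 + 78.4 = 137.4 → 137
  G: 236 + 7.6 = 243.6 → 244
  B: 188 + 26.8 = 214.8 → 215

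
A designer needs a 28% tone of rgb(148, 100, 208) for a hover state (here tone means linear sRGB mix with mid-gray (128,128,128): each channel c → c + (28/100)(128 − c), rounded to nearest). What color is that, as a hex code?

A 28% tone moves each channel 28% toward 128:
  R: 148 − 5.6 = 142.4 → 142
  G: 100 + 7.84 = 107.84 → 108
  B: 208 + 0.28×(128−208) = 208 − 22.4 = 185.6 → 186
rgb(142, 108, 186) = #8E6CBA.

#8E6CBA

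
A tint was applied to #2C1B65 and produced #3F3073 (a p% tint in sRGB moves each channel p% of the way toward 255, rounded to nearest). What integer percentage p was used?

#2C1B65 is rgb(44, 27, 101); #3F3073 is rgb(63, 48, 115).
On the G channel (widest range): 48 ≈ 27 + (p/100)(255 − 27), so p ≈ 100×(48 − 27)/(255 − 27) = 2100/228 = 9.21.
p = 9 reproduces all three channels after rounding.

9%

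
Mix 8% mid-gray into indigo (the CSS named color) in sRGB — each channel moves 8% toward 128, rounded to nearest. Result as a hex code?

CSS indigo is rgb(75, 0, 130).
Per channel, c → c + 0.08(128 − c):
  R: 75 + 0.08×(128−75) = 75 + 4.24 = 79.24 → 79
  G: 0 + 10.24 = 10.24 → 10
  B: 130 + 0.08×(128−130) = 130 − 0.16 = 129.84 → 130
rgb(79, 10, 130) = #4F0A82.

#4F0A82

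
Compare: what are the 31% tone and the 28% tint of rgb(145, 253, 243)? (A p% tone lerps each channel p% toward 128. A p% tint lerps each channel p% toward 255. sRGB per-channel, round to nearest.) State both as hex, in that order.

#8cd6cf, #b0fef6

31% tone:
  R: 145 + 0.31×(128−145) = 145 − 5.27 = 139.73 → 140
  G: 253 + 0.31×(128−253) = 253 − 38.75 = 214.25 → 214
  B: 243 − 35.65 = 207.35 → 207
  → #8cd6cf
28% tint:
  R: 145 + 0.28×(255−145) = 145 + 30.8 = 175.8 → 176
  G: 253 + 0.28×(255−253) = 253 + 0.56 = 253.56 → 254
  B: 243 + 3.36 = 246.36 → 246
  → #b0fef6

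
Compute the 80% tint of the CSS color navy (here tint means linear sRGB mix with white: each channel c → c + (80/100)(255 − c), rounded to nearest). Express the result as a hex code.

#CCCCE6

CSS navy is rgb(0, 0, 128).
An 80% tint moves each channel 80% toward 255:
  R: 0 + 0.8×(255−0) = 0 + 204 = 204 → 204
  G: 0 + 0.8×(255−0) = 0 + 204 = 204 → 204
  B: 128 + 0.8×(255−128) = 128 + 101.6 = 229.6 → 230
rgb(204, 204, 230) = #CCCCE6.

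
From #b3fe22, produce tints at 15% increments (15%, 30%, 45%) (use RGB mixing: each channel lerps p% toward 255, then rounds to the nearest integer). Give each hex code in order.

#befe43, #cafe64, #d5fe85

#b3fe22 is rgb(179, 254, 34).
15%: (179 + 11.4 = 190.4→190, 254→254, 34 + 33.15 = 67.15→67) → #befe43
30%: (179 + 22.8 = 201.8→202, 254→254, 34 + 66.3 = 100.3→100) → #cafe64
45%: (179 + 34.2 = 213.2→213, 254→254, 34 + 99.45 = 133.45→133) → #d5fe85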